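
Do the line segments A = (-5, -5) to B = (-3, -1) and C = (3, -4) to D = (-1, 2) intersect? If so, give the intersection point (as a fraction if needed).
No (intersection of containing lines falls outside at least one segment)

Parametrize and solve: t = 13/7, s = 15/14. At least one of these is outside [0, 1], so the segments do not intersect.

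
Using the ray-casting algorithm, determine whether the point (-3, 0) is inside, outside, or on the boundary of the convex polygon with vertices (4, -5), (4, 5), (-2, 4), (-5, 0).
The point (-3, 0) lies strictly inside the polygon

Cast a horizontal ray to the right from the query point and count how many polygon edges it crosses (each edge strictly once or zero times, handled with the usual half-open convention). 
Parity of crossings → odd ⇒ inside.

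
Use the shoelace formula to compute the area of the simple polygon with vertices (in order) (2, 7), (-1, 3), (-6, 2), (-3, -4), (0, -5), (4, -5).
Area = 66

Shoelace formula: Area = (1/2) |Σ_i (x_i · y_{i+1} − x_{i+1} · y_i)| (indices mod n). Compute each cross term:
  (2)(3) − (-1)(7) = 13
  (-1)(2) − (-6)(3) = 16
  (-6)(-4) − (-3)(2) = 30
  (-3)(-5) − (0)(-4) = 15
  (0)(-5) − (4)(-5) = 20
  (4)(7) − (2)(-5) = 38
Sum = 132, so (signed) Area = 132/2 = 66, |Area| = 66.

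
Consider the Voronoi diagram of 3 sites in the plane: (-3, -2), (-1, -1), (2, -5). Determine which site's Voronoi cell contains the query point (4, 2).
Nearest site = (-1, -1)

The Voronoi cell of site s contains exactly those query points closer to s than to any other site. Compute squared distances from q = (4, 2) to each site:
  (-1 − 4)² + (-1 − 2)² = 34
  (2 − 4)² + (-5 − 2)² = 53
  (-3 − 4)² + (-2 − 2)² = 65
Minimum is attained by (-1, -1), so q lies in its Voronoi cell.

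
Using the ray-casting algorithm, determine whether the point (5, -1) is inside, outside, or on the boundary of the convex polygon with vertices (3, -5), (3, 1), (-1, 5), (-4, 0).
The point (5, -1) lies strictly outside the polygon

Cast a horizontal ray to the right from the query point and count how many polygon edges it crosses (each edge strictly once or zero times, handled with the usual half-open convention). 
Parity of crossings → even ⇒ outside.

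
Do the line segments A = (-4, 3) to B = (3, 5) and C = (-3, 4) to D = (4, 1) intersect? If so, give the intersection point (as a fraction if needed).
Yes; intersection at (-2, 25/7) (t = 2/7 on AB, s = 1/7 on CD)

Parametrize AB as A + t(B − A) = (-4 + 7 t, 3 + 2 t) and CD as C + s(D − C) = (-3 + 7 s, 4 + -3 s). Solve the linear system for (t, s). Determinant = 35 ≠ 0, so a unique intersection of the containing lines exists. Solution: t = 2/7, s = 1/7 — both in [0, 1], so the segments cross. Intersection point: (-2, 25/7).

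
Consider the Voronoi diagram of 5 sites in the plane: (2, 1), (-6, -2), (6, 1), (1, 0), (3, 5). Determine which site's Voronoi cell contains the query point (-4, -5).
Nearest site = (-6, -2)

The Voronoi cell of site s contains exactly those query points closer to s than to any other site. Compute squared distances from q = (-4, -5) to each site:
  (-6 − -4)² + (-2 − -5)² = 13
  (1 − -4)² + (0 − -5)² = 50
  (2 − -4)² + (1 − -5)² = 72
  (6 − -4)² + (1 − -5)² = 136
  (3 − -4)² + (5 − -5)² = 149
Minimum is attained by (-6, -2), so q lies in its Voronoi cell.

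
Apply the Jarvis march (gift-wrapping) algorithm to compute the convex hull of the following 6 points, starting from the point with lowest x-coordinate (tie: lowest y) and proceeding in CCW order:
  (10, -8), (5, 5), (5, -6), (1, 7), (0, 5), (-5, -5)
Hull (CCW) = [(-5, -5), (10, -8), (5, 5), (1, 7)]

Jarvis march: at each step, from the current hull vertex p, select the next vertex q as the point such that every other point lies strictly to the left of (or on) the directed line p → q. (Equivalently: for every other point r, the cross product (q − p) × (r − p) ≥ 0.)
Starting point (lowest x, tie lowest y): (-5, -5). Wrap until returning to start. Resulting hull: (-5, -5), (10, -8), (5, 5), (1, 7).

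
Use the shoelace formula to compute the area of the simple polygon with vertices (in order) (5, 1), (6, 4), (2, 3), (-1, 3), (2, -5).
Area = 59/2

Shoelace formula: Area = (1/2) |Σ_i (x_i · y_{i+1} − x_{i+1} · y_i)| (indices mod n). Compute each cross term:
  (5)(4) − (6)(1) = 14
  (6)(3) − (2)(4) = 10
  (2)(3) − (-1)(3) = 9
  (-1)(-5) − (2)(3) = -1
  (2)(1) − (5)(-5) = 27
Sum = 59, so (signed) Area = 59/2 = 59/2, |Area| = 59/2.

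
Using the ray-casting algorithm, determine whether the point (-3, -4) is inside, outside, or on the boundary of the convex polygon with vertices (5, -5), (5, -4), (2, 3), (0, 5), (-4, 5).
The point (-3, -4) lies strictly outside the polygon

Cast a horizontal ray to the right from the query point and count how many polygon edges it crosses (each edge strictly once or zero times, handled with the usual half-open convention). 
Parity of crossings → even ⇒ outside.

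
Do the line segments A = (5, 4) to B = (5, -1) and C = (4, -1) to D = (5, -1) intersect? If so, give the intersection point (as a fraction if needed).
Yes; intersection at (5, -1) (t = 1 on AB, s = 1 on CD)

Parametrize AB as A + t(B − A) = (5 + 0 t, 4 + -5 t) and CD as C + s(D − C) = (4 + 1 s, -1 + 0 s). Solve the linear system for (t, s). Determinant = -5 ≠ 0, so a unique intersection of the containing lines exists. Solution: t = 1, s = 1 — both in [0, 1], so the segments cross. Intersection point: (5, -1).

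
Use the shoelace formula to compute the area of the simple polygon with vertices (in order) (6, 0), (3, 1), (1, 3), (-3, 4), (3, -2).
Area = 33/2

Shoelace formula: Area = (1/2) |Σ_i (x_i · y_{i+1} − x_{i+1} · y_i)| (indices mod n). Compute each cross term:
  (6)(1) − (3)(0) = 6
  (3)(3) − (1)(1) = 8
  (1)(4) − (-3)(3) = 13
  (-3)(-2) − (3)(4) = -6
  (3)(0) − (6)(-2) = 12
Sum = 33, so (signed) Area = 33/2 = 33/2, |Area| = 33/2.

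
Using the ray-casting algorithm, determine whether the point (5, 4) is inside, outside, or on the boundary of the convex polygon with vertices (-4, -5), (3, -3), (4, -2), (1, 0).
The point (5, 4) lies strictly outside the polygon

Cast a horizontal ray to the right from the query point and count how many polygon edges it crosses (each edge strictly once or zero times, handled with the usual half-open convention). 
Parity of crossings → even ⇒ outside.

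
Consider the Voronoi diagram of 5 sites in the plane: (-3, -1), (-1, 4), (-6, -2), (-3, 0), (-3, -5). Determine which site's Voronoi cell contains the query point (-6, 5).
Nearest site = (-1, 4)

The Voronoi cell of site s contains exactly those query points closer to s than to any other site. Compute squared distances from q = (-6, 5) to each site:
  (-1 − -6)² + (4 − 5)² = 26
  (-3 − -6)² + (0 − 5)² = 34
  (-3 − -6)² + (-1 − 5)² = 45
  (-6 − -6)² + (-2 − 5)² = 49
  (-3 − -6)² + (-5 − 5)² = 109
Minimum is attained by (-1, 4), so q lies in its Voronoi cell.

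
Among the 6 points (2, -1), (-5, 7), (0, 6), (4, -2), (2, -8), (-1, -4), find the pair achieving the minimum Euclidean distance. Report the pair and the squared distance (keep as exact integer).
Pair = ((2, -1), (4, -2)); squared distance = 5

Compute all C(6, 2) = 15 pairwise squared distances (x_i − x_j)² + (y_i − y_j)². The minimum is 5, attained by the pair ((2, -1), (4, -2)).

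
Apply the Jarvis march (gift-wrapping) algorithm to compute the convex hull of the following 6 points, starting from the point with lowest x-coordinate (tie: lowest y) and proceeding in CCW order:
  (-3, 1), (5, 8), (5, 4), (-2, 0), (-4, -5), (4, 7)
Hull (CCW) = [(-4, -5), (5, 4), (5, 8), (-3, 1)]

Jarvis march: at each step, from the current hull vertex p, select the next vertex q as the point such that every other point lies strictly to the left of (or on) the directed line p → q. (Equivalently: for every other point r, the cross product (q − p) × (r − p) ≥ 0.)
Starting point (lowest x, tie lowest y): (-4, -5). Wrap until returning to start. Resulting hull: (-4, -5), (5, 4), (5, 8), (-3, 1).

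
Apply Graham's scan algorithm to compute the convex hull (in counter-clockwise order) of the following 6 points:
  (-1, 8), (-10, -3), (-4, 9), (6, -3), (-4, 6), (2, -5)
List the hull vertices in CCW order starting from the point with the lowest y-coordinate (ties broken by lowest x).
Hull (CCW) = [(2, -5), (6, -3), (-1, 8), (-4, 9), (-10, -3)]

Graham scan procedure:
  1. Find the pivot p₀ = point with lowest y (tie → lowest x): (2, -5).
  2. Sort the remaining points by polar angle around p₀.
  3. Walk through sorted points, maintaining a stack; pop the top while the last three entries make a non-left turn (cross product ≤ 0).
  4. Final stack is the convex hull in CCW order: (2, -5), (6, -3), (-1, 8), (-4, 9), (-10, -3).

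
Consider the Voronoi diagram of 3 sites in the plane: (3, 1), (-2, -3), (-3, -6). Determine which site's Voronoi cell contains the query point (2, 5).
Nearest site = (3, 1)

The Voronoi cell of site s contains exactly those query points closer to s than to any other site. Compute squared distances from q = (2, 5) to each site:
  (3 − 2)² + (1 − 5)² = 17
  (-2 − 2)² + (-3 − 5)² = 80
  (-3 − 2)² + (-6 − 5)² = 146
Minimum is attained by (3, 1), so q lies in its Voronoi cell.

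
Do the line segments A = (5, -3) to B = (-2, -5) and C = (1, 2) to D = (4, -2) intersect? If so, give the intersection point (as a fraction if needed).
No (intersection of containing lines falls outside at least one segment)

Parametrize and solve: t = 1/34, s = 43/34. At least one of these is outside [0, 1], so the segments do not intersect.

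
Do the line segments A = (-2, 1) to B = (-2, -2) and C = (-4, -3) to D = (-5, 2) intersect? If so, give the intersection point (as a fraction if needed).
No (intersection of containing lines falls outside at least one segment)

Parametrize and solve: t = 14/3, s = -2. At least one of these is outside [0, 1], so the segments do not intersect.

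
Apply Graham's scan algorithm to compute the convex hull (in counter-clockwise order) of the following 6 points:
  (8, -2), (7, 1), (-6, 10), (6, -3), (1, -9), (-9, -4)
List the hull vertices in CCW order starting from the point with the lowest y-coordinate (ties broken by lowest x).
Hull (CCW) = [(1, -9), (8, -2), (7, 1), (-6, 10), (-9, -4)]

Graham scan procedure:
  1. Find the pivot p₀ = point with lowest y (tie → lowest x): (1, -9).
  2. Sort the remaining points by polar angle around p₀.
  3. Walk through sorted points, maintaining a stack; pop the top while the last three entries make a non-left turn (cross product ≤ 0).
  4. Final stack is the convex hull in CCW order: (1, -9), (8, -2), (7, 1), (-6, 10), (-9, -4).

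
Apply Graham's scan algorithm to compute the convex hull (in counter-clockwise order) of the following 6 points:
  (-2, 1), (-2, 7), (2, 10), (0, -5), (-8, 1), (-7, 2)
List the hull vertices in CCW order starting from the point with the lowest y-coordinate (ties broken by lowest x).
Hull (CCW) = [(0, -5), (2, 10), (-2, 7), (-8, 1)]

Graham scan procedure:
  1. Find the pivot p₀ = point with lowest y (tie → lowest x): (0, -5).
  2. Sort the remaining points by polar angle around p₀.
  3. Walk through sorted points, maintaining a stack; pop the top while the last three entries make a non-left turn (cross product ≤ 0).
  4. Final stack is the convex hull in CCW order: (0, -5), (2, 10), (-2, 7), (-8, 1).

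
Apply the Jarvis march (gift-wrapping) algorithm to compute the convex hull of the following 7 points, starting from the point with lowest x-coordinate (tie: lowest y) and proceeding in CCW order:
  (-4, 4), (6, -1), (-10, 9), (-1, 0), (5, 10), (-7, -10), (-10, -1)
Hull (CCW) = [(-10, -1), (-7, -10), (6, -1), (5, 10), (-10, 9)]

Jarvis march: at each step, from the current hull vertex p, select the next vertex q as the point such that every other point lies strictly to the left of (or on) the directed line p → q. (Equivalently: for every other point r, the cross product (q − p) × (r − p) ≥ 0.)
Starting point (lowest x, tie lowest y): (-10, -1). Wrap until returning to start. Resulting hull: (-10, -1), (-7, -10), (6, -1), (5, 10), (-10, 9).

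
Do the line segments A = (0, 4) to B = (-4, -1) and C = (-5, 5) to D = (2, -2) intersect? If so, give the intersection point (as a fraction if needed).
Yes; intersection at (-16/9, 16/9) (t = 4/9 on AB, s = 29/63 on CD)

Parametrize AB as A + t(B − A) = (0 + -4 t, 4 + -5 t) and CD as C + s(D − C) = (-5 + 7 s, 5 + -7 s). Solve the linear system for (t, s). Determinant = -63 ≠ 0, so a unique intersection of the containing lines exists. Solution: t = 4/9, s = 29/63 — both in [0, 1], so the segments cross. Intersection point: (-16/9, 16/9).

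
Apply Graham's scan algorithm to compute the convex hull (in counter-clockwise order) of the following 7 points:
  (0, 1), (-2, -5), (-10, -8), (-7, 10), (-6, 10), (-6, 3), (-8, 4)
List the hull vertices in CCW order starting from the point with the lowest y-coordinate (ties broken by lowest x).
Hull (CCW) = [(-10, -8), (-2, -5), (0, 1), (-6, 10), (-7, 10)]

Graham scan procedure:
  1. Find the pivot p₀ = point with lowest y (tie → lowest x): (-10, -8).
  2. Sort the remaining points by polar angle around p₀.
  3. Walk through sorted points, maintaining a stack; pop the top while the last three entries make a non-left turn (cross product ≤ 0).
  4. Final stack is the convex hull in CCW order: (-10, -8), (-2, -5), (0, 1), (-6, 10), (-7, 10).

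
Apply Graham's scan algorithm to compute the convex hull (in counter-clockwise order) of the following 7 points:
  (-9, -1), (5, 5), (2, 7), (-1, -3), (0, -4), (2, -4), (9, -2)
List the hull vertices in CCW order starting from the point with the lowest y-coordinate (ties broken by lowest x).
Hull (CCW) = [(0, -4), (2, -4), (9, -2), (5, 5), (2, 7), (-9, -1)]

Graham scan procedure:
  1. Find the pivot p₀ = point with lowest y (tie → lowest x): (0, -4).
  2. Sort the remaining points by polar angle around p₀.
  3. Walk through sorted points, maintaining a stack; pop the top while the last three entries make a non-left turn (cross product ≤ 0).
  4. Final stack is the convex hull in CCW order: (0, -4), (2, -4), (9, -2), (5, 5), (2, 7), (-9, -1).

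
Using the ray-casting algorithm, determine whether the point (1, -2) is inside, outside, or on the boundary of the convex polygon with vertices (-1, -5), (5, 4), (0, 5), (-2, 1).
The point (1, -2) lies on the polygon boundary

Boundary check: the query satisfies the collinearity and bounding-box conditions for some polygon edge, so it lies exactly on the boundary.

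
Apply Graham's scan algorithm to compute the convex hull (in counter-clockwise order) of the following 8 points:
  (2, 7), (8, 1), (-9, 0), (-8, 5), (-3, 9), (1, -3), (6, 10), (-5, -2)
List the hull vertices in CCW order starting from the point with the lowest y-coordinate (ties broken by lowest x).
Hull (CCW) = [(1, -3), (8, 1), (6, 10), (-3, 9), (-8, 5), (-9, 0), (-5, -2)]

Graham scan procedure:
  1. Find the pivot p₀ = point with lowest y (tie → lowest x): (1, -3).
  2. Sort the remaining points by polar angle around p₀.
  3. Walk through sorted points, maintaining a stack; pop the top while the last three entries make a non-left turn (cross product ≤ 0).
  4. Final stack is the convex hull in CCW order: (1, -3), (8, 1), (6, 10), (-3, 9), (-8, 5), (-9, 0), (-5, -2).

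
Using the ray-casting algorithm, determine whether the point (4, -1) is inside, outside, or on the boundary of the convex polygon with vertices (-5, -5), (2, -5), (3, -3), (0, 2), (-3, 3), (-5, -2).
The point (4, -1) lies strictly outside the polygon

Cast a horizontal ray to the right from the query point and count how many polygon edges it crosses (each edge strictly once or zero times, handled with the usual half-open convention). 
Parity of crossings → even ⇒ outside.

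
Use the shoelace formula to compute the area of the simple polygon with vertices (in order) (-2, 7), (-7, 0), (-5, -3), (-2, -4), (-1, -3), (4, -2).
Area = 62

Shoelace formula: Area = (1/2) |Σ_i (x_i · y_{i+1} − x_{i+1} · y_i)| (indices mod n). Compute each cross term:
  (-2)(0) − (-7)(7) = 49
  (-7)(-3) − (-5)(0) = 21
  (-5)(-4) − (-2)(-3) = 14
  (-2)(-3) − (-1)(-4) = 2
  (-1)(-2) − (4)(-3) = 14
  (4)(7) − (-2)(-2) = 24
Sum = 124, so (signed) Area = 124/2 = 62, |Area| = 62.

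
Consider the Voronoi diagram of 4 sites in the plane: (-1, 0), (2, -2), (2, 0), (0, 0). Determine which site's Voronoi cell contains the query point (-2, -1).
Nearest site = (-1, 0)

The Voronoi cell of site s contains exactly those query points closer to s than to any other site. Compute squared distances from q = (-2, -1) to each site:
  (-1 − -2)² + (0 − -1)² = 2
  (0 − -2)² + (0 − -1)² = 5
  (2 − -2)² + (-2 − -1)² = 17
  (2 − -2)² + (0 − -1)² = 17
Minimum is attained by (-1, 0), so q lies in its Voronoi cell.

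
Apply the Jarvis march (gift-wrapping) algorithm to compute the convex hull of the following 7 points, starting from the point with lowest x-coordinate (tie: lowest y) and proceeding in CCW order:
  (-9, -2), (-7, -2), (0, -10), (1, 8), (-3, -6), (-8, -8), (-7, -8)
Hull (CCW) = [(-9, -2), (-8, -8), (0, -10), (1, 8)]

Jarvis march: at each step, from the current hull vertex p, select the next vertex q as the point such that every other point lies strictly to the left of (or on) the directed line p → q. (Equivalently: for every other point r, the cross product (q − p) × (r − p) ≥ 0.)
Starting point (lowest x, tie lowest y): (-9, -2). Wrap until returning to start. Resulting hull: (-9, -2), (-8, -8), (0, -10), (1, 8).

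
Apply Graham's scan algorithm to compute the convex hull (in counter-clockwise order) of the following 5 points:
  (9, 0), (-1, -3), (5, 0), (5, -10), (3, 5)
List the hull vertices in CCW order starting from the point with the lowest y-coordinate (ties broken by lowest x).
Hull (CCW) = [(5, -10), (9, 0), (3, 5), (-1, -3)]

Graham scan procedure:
  1. Find the pivot p₀ = point with lowest y (tie → lowest x): (5, -10).
  2. Sort the remaining points by polar angle around p₀.
  3. Walk through sorted points, maintaining a stack; pop the top while the last three entries make a non-left turn (cross product ≤ 0).
  4. Final stack is the convex hull in CCW order: (5, -10), (9, 0), (3, 5), (-1, -3).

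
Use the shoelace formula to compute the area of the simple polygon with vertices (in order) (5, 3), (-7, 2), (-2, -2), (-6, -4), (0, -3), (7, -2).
Area = 115/2

Shoelace formula: Area = (1/2) |Σ_i (x_i · y_{i+1} − x_{i+1} · y_i)| (indices mod n). Compute each cross term:
  (5)(2) − (-7)(3) = 31
  (-7)(-2) − (-2)(2) = 18
  (-2)(-4) − (-6)(-2) = -4
  (-6)(-3) − (0)(-4) = 18
  (0)(-2) − (7)(-3) = 21
  (7)(3) − (5)(-2) = 31
Sum = 115, so (signed) Area = 115/2 = 115/2, |Area| = 115/2.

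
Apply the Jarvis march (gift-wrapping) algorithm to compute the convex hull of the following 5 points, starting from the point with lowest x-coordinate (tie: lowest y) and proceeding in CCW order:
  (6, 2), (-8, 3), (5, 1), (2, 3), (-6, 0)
Hull (CCW) = [(-8, 3), (-6, 0), (5, 1), (6, 2), (2, 3)]

Jarvis march: at each step, from the current hull vertex p, select the next vertex q as the point such that every other point lies strictly to the left of (or on) the directed line p → q. (Equivalently: for every other point r, the cross product (q − p) × (r − p) ≥ 0.)
Starting point (lowest x, tie lowest y): (-8, 3). Wrap until returning to start. Resulting hull: (-8, 3), (-6, 0), (5, 1), (6, 2), (2, 3).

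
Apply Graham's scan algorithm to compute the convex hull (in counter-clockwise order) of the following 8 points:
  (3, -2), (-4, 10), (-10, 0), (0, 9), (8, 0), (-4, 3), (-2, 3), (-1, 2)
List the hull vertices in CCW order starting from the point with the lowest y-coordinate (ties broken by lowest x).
Hull (CCW) = [(3, -2), (8, 0), (0, 9), (-4, 10), (-10, 0)]

Graham scan procedure:
  1. Find the pivot p₀ = point with lowest y (tie → lowest x): (3, -2).
  2. Sort the remaining points by polar angle around p₀.
  3. Walk through sorted points, maintaining a stack; pop the top while the last three entries make a non-left turn (cross product ≤ 0).
  4. Final stack is the convex hull in CCW order: (3, -2), (8, 0), (0, 9), (-4, 10), (-10, 0).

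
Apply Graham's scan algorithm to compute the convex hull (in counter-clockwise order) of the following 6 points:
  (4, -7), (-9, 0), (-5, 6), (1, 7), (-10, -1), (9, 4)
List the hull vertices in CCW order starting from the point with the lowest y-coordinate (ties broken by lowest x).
Hull (CCW) = [(4, -7), (9, 4), (1, 7), (-5, 6), (-10, -1)]

Graham scan procedure:
  1. Find the pivot p₀ = point with lowest y (tie → lowest x): (4, -7).
  2. Sort the remaining points by polar angle around p₀.
  3. Walk through sorted points, maintaining a stack; pop the top while the last three entries make a non-left turn (cross product ≤ 0).
  4. Final stack is the convex hull in CCW order: (4, -7), (9, 4), (1, 7), (-5, 6), (-10, -1).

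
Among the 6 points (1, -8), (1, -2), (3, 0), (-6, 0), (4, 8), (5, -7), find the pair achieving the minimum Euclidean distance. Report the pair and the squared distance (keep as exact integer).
Pair = ((1, -2), (3, 0)); squared distance = 8

Compute all C(6, 2) = 15 pairwise squared distances (x_i − x_j)² + (y_i − y_j)². The minimum is 8, attained by the pair ((1, -2), (3, 0)).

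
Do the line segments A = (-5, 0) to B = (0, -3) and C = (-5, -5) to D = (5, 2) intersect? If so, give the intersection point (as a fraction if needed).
Yes; intersection at (-15/13, -30/13) (t = 10/13 on AB, s = 5/13 on CD)

Parametrize AB as A + t(B − A) = (-5 + 5 t, 0 + -3 t) and CD as C + s(D − C) = (-5 + 10 s, -5 + 7 s). Solve the linear system for (t, s). Determinant = -65 ≠ 0, so a unique intersection of the containing lines exists. Solution: t = 10/13, s = 5/13 — both in [0, 1], so the segments cross. Intersection point: (-15/13, -30/13).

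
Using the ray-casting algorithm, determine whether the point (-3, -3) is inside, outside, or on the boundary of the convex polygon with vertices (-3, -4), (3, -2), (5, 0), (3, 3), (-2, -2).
The point (-3, -3) lies strictly outside the polygon

Cast a horizontal ray to the right from the query point and count how many polygon edges it crosses (each edge strictly once or zero times, handled with the usual half-open convention). 
Parity of crossings → even ⇒ outside.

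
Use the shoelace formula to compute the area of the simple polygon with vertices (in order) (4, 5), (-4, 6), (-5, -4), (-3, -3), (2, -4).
Area = 137/2

Shoelace formula: Area = (1/2) |Σ_i (x_i · y_{i+1} − x_{i+1} · y_i)| (indices mod n). Compute each cross term:
  (4)(6) − (-4)(5) = 44
  (-4)(-4) − (-5)(6) = 46
  (-5)(-3) − (-3)(-4) = 3
  (-3)(-4) − (2)(-3) = 18
  (2)(5) − (4)(-4) = 26
Sum = 137, so (signed) Area = 137/2 = 137/2, |Area| = 137/2.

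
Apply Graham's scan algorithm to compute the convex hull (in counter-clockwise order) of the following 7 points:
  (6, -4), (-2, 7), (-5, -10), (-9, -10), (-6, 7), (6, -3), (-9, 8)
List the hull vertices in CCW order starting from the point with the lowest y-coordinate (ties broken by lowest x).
Hull (CCW) = [(-9, -10), (-5, -10), (6, -4), (6, -3), (-2, 7), (-9, 8)]

Graham scan procedure:
  1. Find the pivot p₀ = point with lowest y (tie → lowest x): (-9, -10).
  2. Sort the remaining points by polar angle around p₀.
  3. Walk through sorted points, maintaining a stack; pop the top while the last three entries make a non-left turn (cross product ≤ 0).
  4. Final stack is the convex hull in CCW order: (-9, -10), (-5, -10), (6, -4), (6, -3), (-2, 7), (-9, 8).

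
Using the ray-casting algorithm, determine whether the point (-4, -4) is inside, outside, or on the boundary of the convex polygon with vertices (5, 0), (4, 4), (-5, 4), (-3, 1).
The point (-4, -4) lies strictly outside the polygon

Cast a horizontal ray to the right from the query point and count how many polygon edges it crosses (each edge strictly once or zero times, handled with the usual half-open convention). 
Parity of crossings → even ⇒ outside.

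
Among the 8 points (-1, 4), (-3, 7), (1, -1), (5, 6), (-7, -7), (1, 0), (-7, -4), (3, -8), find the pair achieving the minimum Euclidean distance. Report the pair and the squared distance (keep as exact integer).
Pair = ((1, -1), (1, 0)); squared distance = 1

Compute all C(8, 2) = 28 pairwise squared distances (x_i − x_j)² + (y_i − y_j)². The minimum is 1, attained by the pair ((1, -1), (1, 0)).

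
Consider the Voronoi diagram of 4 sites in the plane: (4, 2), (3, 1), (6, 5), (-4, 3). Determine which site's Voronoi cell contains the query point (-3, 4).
Nearest site = (-4, 3)

The Voronoi cell of site s contains exactly those query points closer to s than to any other site. Compute squared distances from q = (-3, 4) to each site:
  (-4 − -3)² + (3 − 4)² = 2
  (3 − -3)² + (1 − 4)² = 45
  (4 − -3)² + (2 − 4)² = 53
  (6 − -3)² + (5 − 4)² = 82
Minimum is attained by (-4, 3), so q lies in its Voronoi cell.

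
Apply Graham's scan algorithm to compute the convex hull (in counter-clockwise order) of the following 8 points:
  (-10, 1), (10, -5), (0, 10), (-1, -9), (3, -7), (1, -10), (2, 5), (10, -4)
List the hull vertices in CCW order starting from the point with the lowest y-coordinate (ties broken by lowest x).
Hull (CCW) = [(1, -10), (10, -5), (10, -4), (0, 10), (-10, 1), (-1, -9)]

Graham scan procedure:
  1. Find the pivot p₀ = point with lowest y (tie → lowest x): (1, -10).
  2. Sort the remaining points by polar angle around p₀.
  3. Walk through sorted points, maintaining a stack; pop the top while the last three entries make a non-left turn (cross product ≤ 0).
  4. Final stack is the convex hull in CCW order: (1, -10), (10, -5), (10, -4), (0, 10), (-10, 1), (-1, -9).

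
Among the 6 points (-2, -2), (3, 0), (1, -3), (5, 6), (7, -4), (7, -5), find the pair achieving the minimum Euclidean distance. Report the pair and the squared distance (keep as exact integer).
Pair = ((7, -4), (7, -5)); squared distance = 1

Compute all C(6, 2) = 15 pairwise squared distances (x_i − x_j)² + (y_i − y_j)². The minimum is 1, attained by the pair ((7, -4), (7, -5)).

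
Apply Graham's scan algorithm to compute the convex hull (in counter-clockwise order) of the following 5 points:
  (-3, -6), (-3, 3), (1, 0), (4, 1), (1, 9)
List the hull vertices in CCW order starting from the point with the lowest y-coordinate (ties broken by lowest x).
Hull (CCW) = [(-3, -6), (4, 1), (1, 9), (-3, 3)]

Graham scan procedure:
  1. Find the pivot p₀ = point with lowest y (tie → lowest x): (-3, -6).
  2. Sort the remaining points by polar angle around p₀.
  3. Walk through sorted points, maintaining a stack; pop the top while the last three entries make a non-left turn (cross product ≤ 0).
  4. Final stack is the convex hull in CCW order: (-3, -6), (4, 1), (1, 9), (-3, 3).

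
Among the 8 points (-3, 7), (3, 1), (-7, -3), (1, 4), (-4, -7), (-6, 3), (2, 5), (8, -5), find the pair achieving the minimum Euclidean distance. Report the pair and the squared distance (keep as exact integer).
Pair = ((1, 4), (2, 5)); squared distance = 2

Compute all C(8, 2) = 28 pairwise squared distances (x_i − x_j)² + (y_i − y_j)². The minimum is 2, attained by the pair ((1, 4), (2, 5)).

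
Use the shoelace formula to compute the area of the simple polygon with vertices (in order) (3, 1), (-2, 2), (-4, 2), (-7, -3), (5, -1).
Area = 34

Shoelace formula: Area = (1/2) |Σ_i (x_i · y_{i+1} − x_{i+1} · y_i)| (indices mod n). Compute each cross term:
  (3)(2) − (-2)(1) = 8
  (-2)(2) − (-4)(2) = 4
  (-4)(-3) − (-7)(2) = 26
  (-7)(-1) − (5)(-3) = 22
  (5)(1) − (3)(-1) = 8
Sum = 68, so (signed) Area = 68/2 = 34, |Area| = 34.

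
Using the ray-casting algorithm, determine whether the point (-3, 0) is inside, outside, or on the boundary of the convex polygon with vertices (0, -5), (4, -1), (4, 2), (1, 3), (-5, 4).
The point (-3, 0) lies strictly outside the polygon

Cast a horizontal ray to the right from the query point and count how many polygon edges it crosses (each edge strictly once or zero times, handled with the usual half-open convention). 
Parity of crossings → even ⇒ outside.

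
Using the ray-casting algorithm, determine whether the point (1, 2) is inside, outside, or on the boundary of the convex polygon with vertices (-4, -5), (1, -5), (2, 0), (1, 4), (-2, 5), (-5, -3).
The point (1, 2) lies strictly inside the polygon

Cast a horizontal ray to the right from the query point and count how many polygon edges it crosses (each edge strictly once or zero times, handled with the usual half-open convention). 
Parity of crossings → odd ⇒ inside.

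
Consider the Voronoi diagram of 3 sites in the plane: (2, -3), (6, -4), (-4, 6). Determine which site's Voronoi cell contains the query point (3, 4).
Nearest site = (2, -3)

The Voronoi cell of site s contains exactly those query points closer to s than to any other site. Compute squared distances from q = (3, 4) to each site:
  (2 − 3)² + (-3 − 4)² = 50
  (-4 − 3)² + (6 − 4)² = 53
  (6 − 3)² + (-4 − 4)² = 73
Minimum is attained by (2, -3), so q lies in its Voronoi cell.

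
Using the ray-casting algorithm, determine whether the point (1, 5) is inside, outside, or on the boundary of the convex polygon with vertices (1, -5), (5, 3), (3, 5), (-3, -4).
The point (1, 5) lies strictly outside the polygon

Cast a horizontal ray to the right from the query point and count how many polygon edges it crosses (each edge strictly once or zero times, handled with the usual half-open convention). 
Parity of crossings → even ⇒ outside.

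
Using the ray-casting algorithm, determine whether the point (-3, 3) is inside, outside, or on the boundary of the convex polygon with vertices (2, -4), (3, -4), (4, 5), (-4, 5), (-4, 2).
The point (-3, 3) lies strictly inside the polygon

Cast a horizontal ray to the right from the query point and count how many polygon edges it crosses (each edge strictly once or zero times, handled with the usual half-open convention). 
Parity of crossings → odd ⇒ inside.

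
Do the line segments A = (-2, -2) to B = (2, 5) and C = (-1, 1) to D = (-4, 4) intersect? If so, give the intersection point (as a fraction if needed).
No (intersection of containing lines falls outside at least one segment)

Parametrize and solve: t = 4/11, s = -5/33. At least one of these is outside [0, 1], so the segments do not intersect.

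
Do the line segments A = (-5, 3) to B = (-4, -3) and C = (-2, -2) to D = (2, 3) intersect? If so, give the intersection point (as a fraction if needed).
No (intersection of containing lines falls outside at least one segment)

Parametrize and solve: t = 35/29, s = -13/29. At least one of these is outside [0, 1], so the segments do not intersect.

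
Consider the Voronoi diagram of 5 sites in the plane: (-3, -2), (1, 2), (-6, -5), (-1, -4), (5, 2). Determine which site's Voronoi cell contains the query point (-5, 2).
Nearest site = (-3, -2)

The Voronoi cell of site s contains exactly those query points closer to s than to any other site. Compute squared distances from q = (-5, 2) to each site:
  (-3 − -5)² + (-2 − 2)² = 20
  (1 − -5)² + (2 − 2)² = 36
  (-6 − -5)² + (-5 − 2)² = 50
  (-1 − -5)² + (-4 − 2)² = 52
  (5 − -5)² + (2 − 2)² = 100
Minimum is attained by (-3, -2), so q lies in its Voronoi cell.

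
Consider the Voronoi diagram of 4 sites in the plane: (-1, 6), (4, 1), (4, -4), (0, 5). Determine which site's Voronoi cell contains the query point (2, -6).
Nearest site = (4, -4)

The Voronoi cell of site s contains exactly those query points closer to s than to any other site. Compute squared distances from q = (2, -6) to each site:
  (4 − 2)² + (-4 − -6)² = 8
  (4 − 2)² + (1 − -6)² = 53
  (0 − 2)² + (5 − -6)² = 125
  (-1 − 2)² + (6 − -6)² = 153
Minimum is attained by (4, -4), so q lies in its Voronoi cell.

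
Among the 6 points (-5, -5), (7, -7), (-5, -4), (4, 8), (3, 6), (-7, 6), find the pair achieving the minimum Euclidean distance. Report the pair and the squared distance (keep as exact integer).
Pair = ((-5, -5), (-5, -4)); squared distance = 1

Compute all C(6, 2) = 15 pairwise squared distances (x_i − x_j)² + (y_i − y_j)². The minimum is 1, attained by the pair ((-5, -5), (-5, -4)).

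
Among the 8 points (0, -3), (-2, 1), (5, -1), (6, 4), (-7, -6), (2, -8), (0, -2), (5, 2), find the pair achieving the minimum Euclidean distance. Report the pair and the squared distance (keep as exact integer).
Pair = ((0, -3), (0, -2)); squared distance = 1

Compute all C(8, 2) = 28 pairwise squared distances (x_i − x_j)² + (y_i − y_j)². The minimum is 1, attained by the pair ((0, -3), (0, -2)).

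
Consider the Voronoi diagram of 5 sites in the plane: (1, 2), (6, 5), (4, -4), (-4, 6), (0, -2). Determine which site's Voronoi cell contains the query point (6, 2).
Nearest site = (6, 5)

The Voronoi cell of site s contains exactly those query points closer to s than to any other site. Compute squared distances from q = (6, 2) to each site:
  (6 − 6)² + (5 − 2)² = 9
  (1 − 6)² + (2 − 2)² = 25
  (4 − 6)² + (-4 − 2)² = 40
  (0 − 6)² + (-2 − 2)² = 52
  (-4 − 6)² + (6 − 2)² = 116
Minimum is attained by (6, 5), so q lies in its Voronoi cell.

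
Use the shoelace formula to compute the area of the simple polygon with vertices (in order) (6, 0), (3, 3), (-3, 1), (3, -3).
Area = 27

Shoelace formula: Area = (1/2) |Σ_i (x_i · y_{i+1} − x_{i+1} · y_i)| (indices mod n). Compute each cross term:
  (6)(3) − (3)(0) = 18
  (3)(1) − (-3)(3) = 12
  (-3)(-3) − (3)(1) = 6
  (3)(0) − (6)(-3) = 18
Sum = 54, so (signed) Area = 54/2 = 27, |Area| = 27.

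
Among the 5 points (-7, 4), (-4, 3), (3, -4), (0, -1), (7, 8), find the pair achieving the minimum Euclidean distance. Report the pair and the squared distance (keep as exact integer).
Pair = ((-7, 4), (-4, 3)); squared distance = 10

Compute all C(5, 2) = 10 pairwise squared distances (x_i − x_j)² + (y_i − y_j)². The minimum is 10, attained by the pair ((-7, 4), (-4, 3)).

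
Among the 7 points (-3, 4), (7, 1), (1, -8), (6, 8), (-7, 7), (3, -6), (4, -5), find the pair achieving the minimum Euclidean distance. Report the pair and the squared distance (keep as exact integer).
Pair = ((3, -6), (4, -5)); squared distance = 2

Compute all C(7, 2) = 21 pairwise squared distances (x_i − x_j)² + (y_i − y_j)². The minimum is 2, attained by the pair ((3, -6), (4, -5)).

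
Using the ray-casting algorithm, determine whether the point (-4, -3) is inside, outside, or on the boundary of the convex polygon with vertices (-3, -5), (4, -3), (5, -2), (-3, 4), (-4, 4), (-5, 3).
The point (-4, -3) lies strictly outside the polygon

Cast a horizontal ray to the right from the query point and count how many polygon edges it crosses (each edge strictly once or zero times, handled with the usual half-open convention). 
Parity of crossings → even ⇒ outside.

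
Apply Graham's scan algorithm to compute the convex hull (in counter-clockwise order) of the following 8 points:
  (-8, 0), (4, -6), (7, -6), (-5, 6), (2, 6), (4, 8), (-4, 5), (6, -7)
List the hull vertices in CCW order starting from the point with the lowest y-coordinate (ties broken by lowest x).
Hull (CCW) = [(6, -7), (7, -6), (4, 8), (-5, 6), (-8, 0)]

Graham scan procedure:
  1. Find the pivot p₀ = point with lowest y (tie → lowest x): (6, -7).
  2. Sort the remaining points by polar angle around p₀.
  3. Walk through sorted points, maintaining a stack; pop the top while the last three entries make a non-left turn (cross product ≤ 0).
  4. Final stack is the convex hull in CCW order: (6, -7), (7, -6), (4, 8), (-5, 6), (-8, 0).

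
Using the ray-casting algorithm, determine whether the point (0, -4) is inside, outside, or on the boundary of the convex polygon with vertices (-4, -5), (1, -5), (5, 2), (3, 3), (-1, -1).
The point (0, -4) lies strictly inside the polygon

Cast a horizontal ray to the right from the query point and count how many polygon edges it crosses (each edge strictly once or zero times, handled with the usual half-open convention). 
Parity of crossings → odd ⇒ inside.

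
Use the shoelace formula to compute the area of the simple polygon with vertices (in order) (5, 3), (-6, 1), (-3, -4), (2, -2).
Area = 40

Shoelace formula: Area = (1/2) |Σ_i (x_i · y_{i+1} − x_{i+1} · y_i)| (indices mod n). Compute each cross term:
  (5)(1) − (-6)(3) = 23
  (-6)(-4) − (-3)(1) = 27
  (-3)(-2) − (2)(-4) = 14
  (2)(3) − (5)(-2) = 16
Sum = 80, so (signed) Area = 80/2 = 40, |Area| = 40.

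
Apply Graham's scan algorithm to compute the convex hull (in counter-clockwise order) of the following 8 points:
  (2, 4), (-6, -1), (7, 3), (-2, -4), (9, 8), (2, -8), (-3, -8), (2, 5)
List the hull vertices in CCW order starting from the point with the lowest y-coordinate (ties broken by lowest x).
Hull (CCW) = [(-3, -8), (2, -8), (7, 3), (9, 8), (2, 5), (-6, -1)]

Graham scan procedure:
  1. Find the pivot p₀ = point with lowest y (tie → lowest x): (-3, -8).
  2. Sort the remaining points by polar angle around p₀.
  3. Walk through sorted points, maintaining a stack; pop the top while the last three entries make a non-left turn (cross product ≤ 0).
  4. Final stack is the convex hull in CCW order: (-3, -8), (2, -8), (7, 3), (9, 8), (2, 5), (-6, -1).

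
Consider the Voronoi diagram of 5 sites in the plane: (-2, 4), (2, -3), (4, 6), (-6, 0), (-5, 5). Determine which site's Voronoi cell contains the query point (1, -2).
Nearest site = (2, -3)

The Voronoi cell of site s contains exactly those query points closer to s than to any other site. Compute squared distances from q = (1, -2) to each site:
  (2 − 1)² + (-3 − -2)² = 2
  (-2 − 1)² + (4 − -2)² = 45
  (-6 − 1)² + (0 − -2)² = 53
  (4 − 1)² + (6 − -2)² = 73
  (-5 − 1)² + (5 − -2)² = 85
Minimum is attained by (2, -3), so q lies in its Voronoi cell.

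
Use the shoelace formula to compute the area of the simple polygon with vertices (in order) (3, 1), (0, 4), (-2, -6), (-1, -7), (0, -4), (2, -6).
Area = 30

Shoelace formula: Area = (1/2) |Σ_i (x_i · y_{i+1} − x_{i+1} · y_i)| (indices mod n). Compute each cross term:
  (3)(4) − (0)(1) = 12
  (0)(-6) − (-2)(4) = 8
  (-2)(-7) − (-1)(-6) = 8
  (-1)(-4) − (0)(-7) = 4
  (0)(-6) − (2)(-4) = 8
  (2)(1) − (3)(-6) = 20
Sum = 60, so (signed) Area = 60/2 = 30, |Area| = 30.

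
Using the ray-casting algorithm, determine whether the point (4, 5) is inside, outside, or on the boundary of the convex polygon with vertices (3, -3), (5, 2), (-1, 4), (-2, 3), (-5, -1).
The point (4, 5) lies strictly outside the polygon

Cast a horizontal ray to the right from the query point and count how many polygon edges it crosses (each edge strictly once or zero times, handled with the usual half-open convention). 
Parity of crossings → even ⇒ outside.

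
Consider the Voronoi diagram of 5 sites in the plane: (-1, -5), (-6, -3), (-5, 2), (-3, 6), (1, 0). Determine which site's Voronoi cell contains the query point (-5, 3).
Nearest site = (-5, 2)

The Voronoi cell of site s contains exactly those query points closer to s than to any other site. Compute squared distances from q = (-5, 3) to each site:
  (-5 − -5)² + (2 − 3)² = 1
  (-3 − -5)² + (6 − 3)² = 13
  (-6 − -5)² + (-3 − 3)² = 37
  (1 − -5)² + (0 − 3)² = 45
  (-1 − -5)² + (-5 − 3)² = 80
Minimum is attained by (-5, 2), so q lies in its Voronoi cell.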